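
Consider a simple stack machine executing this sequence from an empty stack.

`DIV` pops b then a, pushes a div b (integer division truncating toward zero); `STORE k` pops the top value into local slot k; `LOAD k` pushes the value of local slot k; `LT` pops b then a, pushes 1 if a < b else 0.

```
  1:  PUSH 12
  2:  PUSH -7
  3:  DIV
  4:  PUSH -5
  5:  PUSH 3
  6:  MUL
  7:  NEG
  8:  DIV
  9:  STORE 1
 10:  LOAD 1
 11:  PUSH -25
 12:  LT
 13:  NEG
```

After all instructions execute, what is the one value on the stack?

0

PUSH 12  → 12
PUSH -7  → 12 -7
DIV      → -1
PUSH -5  → -1 -5
PUSH 3   → -1 -5 3
MUL      → -1 -15
NEG      → -1 15
DIV      → 0
STORE 1  → (empty)
LOAD 1   → 0
PUSH -25 → 0 -25
LT       → 0
NEG      → 0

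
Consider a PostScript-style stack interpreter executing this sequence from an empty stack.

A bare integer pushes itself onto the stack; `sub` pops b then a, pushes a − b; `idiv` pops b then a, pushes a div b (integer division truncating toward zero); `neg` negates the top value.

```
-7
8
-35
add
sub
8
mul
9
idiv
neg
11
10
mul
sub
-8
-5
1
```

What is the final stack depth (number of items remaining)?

-7   -> -7
8    -> -7 8
-35  -> -7 8 -35
add  -> -7 -27
sub  -> 20
8    -> 20 8
mul  -> 160
9    -> 160 9
idiv -> 17
neg  -> -17
11   -> -17 11
10   -> -17 11 10
mul  -> -17 110
sub  -> -127
-8   -> -127 -8
-5   -> -127 -8 -5
1    -> -127 -8 -5 1

4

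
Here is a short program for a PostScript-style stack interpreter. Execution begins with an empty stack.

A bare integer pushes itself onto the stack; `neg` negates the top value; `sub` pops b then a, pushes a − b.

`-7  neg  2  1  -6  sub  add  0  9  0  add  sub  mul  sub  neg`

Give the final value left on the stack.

-88

-7  → -7
neg → 7
2   → 7 2
1   → 7 2 1
-6  → 7 2 1 -6
sub → 7 2 7
add → 7 9
0   → 7 9 0
9   → 7 9 0 9
0   → 7 9 0 9 0
add → 7 9 0 9
sub → 7 9 -9
mul → 7 -81
sub → 88
neg → -88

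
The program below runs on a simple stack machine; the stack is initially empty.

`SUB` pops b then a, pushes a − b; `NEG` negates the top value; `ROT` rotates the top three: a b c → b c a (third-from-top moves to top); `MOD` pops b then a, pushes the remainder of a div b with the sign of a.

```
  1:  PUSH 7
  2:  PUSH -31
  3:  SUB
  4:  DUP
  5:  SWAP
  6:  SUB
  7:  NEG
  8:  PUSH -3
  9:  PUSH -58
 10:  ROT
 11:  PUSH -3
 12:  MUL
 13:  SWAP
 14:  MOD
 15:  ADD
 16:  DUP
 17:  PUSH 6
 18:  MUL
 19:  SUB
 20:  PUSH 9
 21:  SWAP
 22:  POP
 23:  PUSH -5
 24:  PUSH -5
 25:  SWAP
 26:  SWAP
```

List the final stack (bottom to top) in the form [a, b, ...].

PUSH 7    [7]
PUSH -31  [7, -31]
SUB       [38]
DUP       [38, 38]
SWAP      [38, 38]
SUB       [0]
NEG       [0]
PUSH -3   [0, -3]
PUSH -58  [0, -3, -58]
ROT       [-3, -58, 0]
PUSH -3   [-3, -58, 0, -3]
MUL       [-3, -58, 0]
SWAP      [-3, 0, -58]
MOD       [-3, 0]
ADD       [-3]
DUP       [-3, -3]
PUSH 6    [-3, -3, 6]
MUL       [-3, -18]
SUB       [15]
PUSH 9    [15, 9]
SWAP      [9, 15]
POP       [9]
PUSH -5   [9, -5]
PUSH -5   [9, -5, -5]
SWAP      [9, -5, -5]
SWAP      [9, -5, -5]

[9, -5, -5]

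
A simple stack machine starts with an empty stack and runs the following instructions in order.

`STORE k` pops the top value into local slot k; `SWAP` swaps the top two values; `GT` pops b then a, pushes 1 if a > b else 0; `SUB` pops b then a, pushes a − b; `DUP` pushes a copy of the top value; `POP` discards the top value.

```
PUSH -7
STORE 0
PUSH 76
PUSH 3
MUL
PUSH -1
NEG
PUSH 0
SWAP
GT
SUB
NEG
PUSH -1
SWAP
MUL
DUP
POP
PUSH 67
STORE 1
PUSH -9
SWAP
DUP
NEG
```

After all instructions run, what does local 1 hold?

67

PUSH -7 : -7
STORE 0 : (empty)
PUSH 76 : 76
PUSH 3  : 76 3
MUL     : 228
PUSH -1 : 228 -1
NEG     : 228 1
PUSH 0  : 228 1 0
SWAP    : 228 0 1
GT      : 228 0
SUB     : 228
NEG     : -228
PUSH -1 : -228 -1
SWAP    : -1 -228
MUL     : 228
DUP     : 228 228
POP     : 228
PUSH 67 : 228 67
STORE 1 : 228
PUSH -9 : 228 -9
SWAP    : -9 228
DUP     : -9 228 228
NEG     : -9 228 -228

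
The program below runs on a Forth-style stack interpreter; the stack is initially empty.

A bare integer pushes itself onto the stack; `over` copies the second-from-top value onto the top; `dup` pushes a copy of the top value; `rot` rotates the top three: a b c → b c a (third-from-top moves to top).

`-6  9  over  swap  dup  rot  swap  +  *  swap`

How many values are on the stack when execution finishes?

2

-6   -> [-6]
9    -> [-6, 9]
over -> [-6, 9, -6]
swap -> [-6, -6, 9]
dup  -> [-6, -6, 9, 9]
rot  -> [-6, 9, 9, -6]
swap -> [-6, 9, -6, 9]
+    -> [-6, 9, 3]
*    -> [-6, 27]
swap -> [27, -6]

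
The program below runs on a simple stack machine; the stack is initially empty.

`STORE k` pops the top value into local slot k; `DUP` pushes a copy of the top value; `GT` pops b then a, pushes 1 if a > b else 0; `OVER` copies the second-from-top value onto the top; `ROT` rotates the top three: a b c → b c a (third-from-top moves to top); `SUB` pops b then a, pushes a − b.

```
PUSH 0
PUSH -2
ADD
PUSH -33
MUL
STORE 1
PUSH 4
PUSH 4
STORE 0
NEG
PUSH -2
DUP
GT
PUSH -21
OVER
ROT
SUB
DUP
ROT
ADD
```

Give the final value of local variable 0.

4

PUSH 0    0
PUSH -2   0 -2
ADD       -2
PUSH -33  -2 -33
MUL       66
STORE 1   (empty)
PUSH 4    4
PUSH 4    4 4
STORE 0   4
NEG       -4
PUSH -2   -4 -2
DUP       -4 -2 -2
GT        -4 0
PUSH -21  -4 0 -21
OVER      -4 0 -21 0
ROT       -4 -21 0 0
SUB       -4 -21 0
DUP       -4 -21 0 0
ROT       -4 0 0 -21
ADD       -4 0 -21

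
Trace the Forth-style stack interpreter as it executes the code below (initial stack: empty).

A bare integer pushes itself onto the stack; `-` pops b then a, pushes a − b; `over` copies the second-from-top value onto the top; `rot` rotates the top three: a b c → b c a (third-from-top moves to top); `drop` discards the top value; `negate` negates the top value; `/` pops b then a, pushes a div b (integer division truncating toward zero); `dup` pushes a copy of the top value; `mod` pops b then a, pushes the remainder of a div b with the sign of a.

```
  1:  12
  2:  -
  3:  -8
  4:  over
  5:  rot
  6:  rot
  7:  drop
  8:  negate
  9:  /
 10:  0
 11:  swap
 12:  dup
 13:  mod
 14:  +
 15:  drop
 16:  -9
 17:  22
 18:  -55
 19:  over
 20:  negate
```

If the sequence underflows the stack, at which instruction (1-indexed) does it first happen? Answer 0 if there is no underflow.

12 → [12]
-  — needs 2 operands, stack has 1 → underflow

2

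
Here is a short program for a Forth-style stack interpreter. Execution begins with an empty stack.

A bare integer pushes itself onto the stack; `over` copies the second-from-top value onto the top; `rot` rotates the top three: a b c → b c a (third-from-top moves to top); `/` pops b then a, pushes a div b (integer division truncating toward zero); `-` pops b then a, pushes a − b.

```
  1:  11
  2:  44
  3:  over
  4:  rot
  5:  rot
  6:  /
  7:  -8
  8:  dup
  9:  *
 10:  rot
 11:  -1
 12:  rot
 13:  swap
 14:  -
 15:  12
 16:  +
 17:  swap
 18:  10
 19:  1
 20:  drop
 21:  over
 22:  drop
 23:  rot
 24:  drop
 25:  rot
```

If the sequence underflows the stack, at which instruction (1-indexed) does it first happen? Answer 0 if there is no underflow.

0

11   -> 11
44   -> 11 44
over -> 11 44 11
rot  -> 44 11 11
rot  -> 11 11 44
/    -> 11 0
-8   -> 11 0 -8
dup  -> 11 0 -8 -8
*    -> 11 0 64
rot  -> 0 64 11
-1   -> 0 64 11 -1
rot  -> 0 11 -1 64
swap -> 0 11 64 -1
-    -> 0 11 65
12   -> 0 11 65 12
+    -> 0 11 77
swap -> 0 77 11
10   -> 0 77 11 10
1    -> 0 77 11 10 1
drop -> 0 77 11 10
over -> 0 77 11 10 11
drop -> 0 77 11 10
rot  -> 0 11 10 77
drop -> 0 11 10
rot  -> 11 10 0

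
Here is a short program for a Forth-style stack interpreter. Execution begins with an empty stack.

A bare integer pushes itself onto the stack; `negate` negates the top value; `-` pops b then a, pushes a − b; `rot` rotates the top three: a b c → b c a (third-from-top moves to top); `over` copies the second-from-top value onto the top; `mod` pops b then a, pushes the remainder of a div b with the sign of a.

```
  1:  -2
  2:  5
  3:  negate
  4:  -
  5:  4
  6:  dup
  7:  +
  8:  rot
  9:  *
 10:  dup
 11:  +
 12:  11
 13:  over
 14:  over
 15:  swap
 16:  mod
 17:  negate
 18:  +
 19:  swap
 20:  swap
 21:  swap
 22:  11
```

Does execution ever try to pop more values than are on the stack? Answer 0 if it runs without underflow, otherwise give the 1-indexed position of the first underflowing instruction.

-2     : [-2]
5      : [-2, 5]
negate : [-2, -5]
-      : [3]
4      : [3, 4]
dup    : [3, 4, 4]
+      : [3, 8]
rot  — needs 3 operands, stack has 2 → underflow

8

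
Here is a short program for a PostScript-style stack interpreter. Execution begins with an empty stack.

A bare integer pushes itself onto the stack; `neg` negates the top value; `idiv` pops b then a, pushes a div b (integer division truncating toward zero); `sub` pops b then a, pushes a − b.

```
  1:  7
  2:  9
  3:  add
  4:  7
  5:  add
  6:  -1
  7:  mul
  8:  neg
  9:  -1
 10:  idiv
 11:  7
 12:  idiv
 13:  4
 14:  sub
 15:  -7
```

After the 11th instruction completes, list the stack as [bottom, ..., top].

[-23, 7]

7    : 7
9    : 7 9
add  : 16
7    : 16 7
add  : 23
-1   : 23 -1
mul  : -23
neg  : 23
-1   : 23 -1
idiv : -23
7    : -23 7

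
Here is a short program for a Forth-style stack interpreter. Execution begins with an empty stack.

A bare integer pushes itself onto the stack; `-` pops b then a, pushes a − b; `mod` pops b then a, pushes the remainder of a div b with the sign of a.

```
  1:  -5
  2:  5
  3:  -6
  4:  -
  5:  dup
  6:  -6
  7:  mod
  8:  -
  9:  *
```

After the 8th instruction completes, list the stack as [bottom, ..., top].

-5  : -5
5   : -5 5
-6  : -5 5 -6
-   : -5 11
dup : -5 11 11
-6  : -5 11 11 -6
mod : -5 11 5
-   : -5 6

[-5, 6]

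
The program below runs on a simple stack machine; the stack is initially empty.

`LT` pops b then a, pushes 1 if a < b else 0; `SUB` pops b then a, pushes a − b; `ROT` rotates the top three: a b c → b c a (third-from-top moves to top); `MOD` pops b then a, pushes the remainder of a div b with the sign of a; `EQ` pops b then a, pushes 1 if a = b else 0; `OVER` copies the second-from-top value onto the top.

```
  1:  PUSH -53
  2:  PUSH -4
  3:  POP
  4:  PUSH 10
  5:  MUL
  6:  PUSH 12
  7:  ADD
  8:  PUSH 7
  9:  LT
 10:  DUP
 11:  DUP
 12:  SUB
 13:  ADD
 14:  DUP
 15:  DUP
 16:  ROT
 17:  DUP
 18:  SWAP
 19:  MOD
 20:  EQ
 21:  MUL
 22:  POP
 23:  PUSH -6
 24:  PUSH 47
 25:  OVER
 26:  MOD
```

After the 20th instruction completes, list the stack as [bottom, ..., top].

[1, 0]

PUSH -53  -53
PUSH -4   -53 -4
POP       -53
PUSH 10   -53 10
MUL       -530
PUSH 12   -530 12
ADD       -518
PUSH 7    -518 7
LT        1
DUP       1 1
DUP       1 1 1
SUB       1 0
ADD       1
DUP       1 1
DUP       1 1 1
ROT       1 1 1
DUP       1 1 1 1
SWAP      1 1 1 1
MOD       1 1 0
EQ        1 0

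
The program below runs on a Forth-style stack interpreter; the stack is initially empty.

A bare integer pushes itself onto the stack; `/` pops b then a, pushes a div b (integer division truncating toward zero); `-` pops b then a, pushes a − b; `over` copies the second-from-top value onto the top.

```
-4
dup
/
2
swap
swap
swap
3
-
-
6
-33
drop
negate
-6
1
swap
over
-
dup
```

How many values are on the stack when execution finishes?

-4     → [-4]
dup    → [-4, -4]
/      → [1]
2      → [1, 2]
swap   → [2, 1]
swap   → [1, 2]
swap   → [2, 1]
3      → [2, 1, 3]
-      → [2, -2]
-      → [4]
6      → [4, 6]
-33    → [4, 6, -33]
drop   → [4, 6]
negate → [4, -6]
-6     → [4, -6, -6]
1      → [4, -6, -6, 1]
swap   → [4, -6, 1, -6]
over   → [4, -6, 1, -6, 1]
-      → [4, -6, 1, -7]
dup    → [4, -6, 1, -7, -7]

5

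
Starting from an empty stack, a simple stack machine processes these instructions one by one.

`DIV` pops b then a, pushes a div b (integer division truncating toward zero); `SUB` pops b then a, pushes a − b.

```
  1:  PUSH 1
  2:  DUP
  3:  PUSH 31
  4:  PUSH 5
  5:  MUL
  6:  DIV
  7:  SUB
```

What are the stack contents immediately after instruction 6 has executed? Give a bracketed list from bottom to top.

PUSH 1  → [1]
DUP     → [1, 1]
PUSH 31 → [1, 1, 31]
PUSH 5  → [1, 1, 31, 5]
MUL     → [1, 1, 155]
DIV     → [1, 0]

[1, 0]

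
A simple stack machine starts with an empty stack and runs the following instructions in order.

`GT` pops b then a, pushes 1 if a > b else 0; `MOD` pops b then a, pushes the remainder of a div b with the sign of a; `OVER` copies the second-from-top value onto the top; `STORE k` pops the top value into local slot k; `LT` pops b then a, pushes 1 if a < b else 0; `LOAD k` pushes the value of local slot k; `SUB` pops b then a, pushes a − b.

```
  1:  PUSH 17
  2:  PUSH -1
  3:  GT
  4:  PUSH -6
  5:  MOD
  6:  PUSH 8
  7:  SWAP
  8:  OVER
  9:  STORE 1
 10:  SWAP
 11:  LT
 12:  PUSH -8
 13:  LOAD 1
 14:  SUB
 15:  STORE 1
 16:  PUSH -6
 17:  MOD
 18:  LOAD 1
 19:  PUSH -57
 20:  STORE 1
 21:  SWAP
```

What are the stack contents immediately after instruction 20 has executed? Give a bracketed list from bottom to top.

PUSH 17  : [17]
PUSH -1  : [17, -1]
GT       : [1]
PUSH -6  : [1, -6]
MOD      : [1]
PUSH 8   : [1, 8]
SWAP     : [8, 1]
OVER     : [8, 1, 8]
STORE 1  : [8, 1]
SWAP     : [1, 8]
LT       : [1]
PUSH -8  : [1, -8]
LOAD 1   : [1, -8, 8]
SUB      : [1, -16]
STORE 1  : [1]
PUSH -6  : [1, -6]
MOD      : [1]
LOAD 1   : [1, -16]
PUSH -57 : [1, -16, -57]
STORE 1  : [1, -16]

[1, -16]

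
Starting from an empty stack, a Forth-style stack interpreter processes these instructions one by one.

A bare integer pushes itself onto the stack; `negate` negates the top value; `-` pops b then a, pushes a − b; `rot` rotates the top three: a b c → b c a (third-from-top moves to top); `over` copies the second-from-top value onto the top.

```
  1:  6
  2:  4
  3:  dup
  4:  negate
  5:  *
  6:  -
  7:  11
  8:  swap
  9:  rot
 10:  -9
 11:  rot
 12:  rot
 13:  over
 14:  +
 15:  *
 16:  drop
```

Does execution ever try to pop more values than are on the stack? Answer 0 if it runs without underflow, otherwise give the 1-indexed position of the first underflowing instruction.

6      → [6]
4      → [6, 4]
dup    → [6, 4, 4]
negate → [6, 4, -4]
*      → [6, -16]
-      → [22]
11     → [22, 11]
swap   → [11, 22]
rot  — needs 3 operands, stack has 2 → underflow

9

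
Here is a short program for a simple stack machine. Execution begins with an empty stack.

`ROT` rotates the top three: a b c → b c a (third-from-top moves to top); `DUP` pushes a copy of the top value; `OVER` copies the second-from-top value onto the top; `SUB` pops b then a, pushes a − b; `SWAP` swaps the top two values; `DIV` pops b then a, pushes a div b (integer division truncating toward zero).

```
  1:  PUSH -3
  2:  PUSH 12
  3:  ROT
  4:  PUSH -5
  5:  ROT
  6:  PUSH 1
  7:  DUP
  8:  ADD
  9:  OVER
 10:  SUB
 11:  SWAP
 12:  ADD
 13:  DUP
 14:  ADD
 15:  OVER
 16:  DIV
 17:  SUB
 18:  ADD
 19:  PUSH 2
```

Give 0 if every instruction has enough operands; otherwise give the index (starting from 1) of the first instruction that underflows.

PUSH -3  -3
PUSH 12  -3 12
ROT  — needs 3 operands, stack has 2 → underflow

3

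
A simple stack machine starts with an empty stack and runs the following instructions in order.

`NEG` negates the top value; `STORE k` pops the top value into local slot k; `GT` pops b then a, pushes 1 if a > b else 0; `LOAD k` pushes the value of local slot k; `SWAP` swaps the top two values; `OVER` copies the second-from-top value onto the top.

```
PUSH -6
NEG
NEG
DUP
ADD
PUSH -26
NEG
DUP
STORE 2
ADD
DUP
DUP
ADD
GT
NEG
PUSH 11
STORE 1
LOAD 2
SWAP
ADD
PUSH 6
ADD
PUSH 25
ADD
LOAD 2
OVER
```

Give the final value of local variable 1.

11

PUSH -6  → -6
NEG      → 6
NEG      → -6
DUP      → -6 -6
ADD      → -12
PUSH -26 → -12 -26
NEG      → -12 26
DUP      → -12 26 26
STORE 2  → -12 26
ADD      → 14
DUP      → 14 14
DUP      → 14 14 14
ADD      → 14 28
GT       → 0
NEG      → 0
PUSH 11  → 0 11
STORE 1  → 0
LOAD 2   → 0 26
SWAP     → 26 0
ADD      → 26
PUSH 6   → 26 6
ADD      → 32
PUSH 25  → 32 25
ADD      → 57
LOAD 2   → 57 26
OVER     → 57 26 57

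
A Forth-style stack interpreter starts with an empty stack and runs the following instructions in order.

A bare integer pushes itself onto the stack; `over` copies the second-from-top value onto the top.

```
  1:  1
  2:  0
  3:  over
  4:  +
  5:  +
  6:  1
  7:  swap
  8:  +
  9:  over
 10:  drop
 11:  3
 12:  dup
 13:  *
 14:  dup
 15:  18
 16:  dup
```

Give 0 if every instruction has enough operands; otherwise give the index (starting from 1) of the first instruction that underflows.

9

1     1
0     1 0
over  1 0 1
+     1 1
+     2
1     2 1
swap  1 2
+     3
over  — needs 2 operands, stack has 1 → underflow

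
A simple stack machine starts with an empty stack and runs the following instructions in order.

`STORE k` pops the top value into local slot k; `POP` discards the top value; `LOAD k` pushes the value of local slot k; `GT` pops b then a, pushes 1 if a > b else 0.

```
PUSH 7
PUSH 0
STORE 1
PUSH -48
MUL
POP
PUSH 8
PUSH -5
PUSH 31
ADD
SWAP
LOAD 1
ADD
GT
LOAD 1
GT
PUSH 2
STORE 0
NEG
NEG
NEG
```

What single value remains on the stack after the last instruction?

-1

PUSH 7   → 7
PUSH 0   → 7 0
STORE 1  → 7
PUSH -48 → 7 -48
MUL      → -336
POP      → (empty)
PUSH 8   → 8
PUSH -5  → 8 -5
PUSH 31  → 8 -5 31
ADD      → 8 26
SWAP     → 26 8
LOAD 1   → 26 8 0
ADD      → 26 8
GT       → 1
LOAD 1   → 1 0
GT       → 1
PUSH 2   → 1 2
STORE 0  → 1
NEG      → -1
NEG      → 1
NEG      → -1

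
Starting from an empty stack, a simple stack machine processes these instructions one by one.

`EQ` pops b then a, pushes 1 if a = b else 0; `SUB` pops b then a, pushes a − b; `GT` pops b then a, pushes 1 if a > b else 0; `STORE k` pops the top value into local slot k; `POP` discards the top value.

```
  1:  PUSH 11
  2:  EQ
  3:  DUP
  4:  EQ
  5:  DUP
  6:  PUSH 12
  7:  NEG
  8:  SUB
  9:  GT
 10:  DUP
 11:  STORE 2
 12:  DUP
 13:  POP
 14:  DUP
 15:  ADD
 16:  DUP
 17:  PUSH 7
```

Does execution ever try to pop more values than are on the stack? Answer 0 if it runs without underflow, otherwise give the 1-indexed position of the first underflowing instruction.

PUSH 11 → [11]
EQ  — needs 2 operands, stack has 1 → underflow

2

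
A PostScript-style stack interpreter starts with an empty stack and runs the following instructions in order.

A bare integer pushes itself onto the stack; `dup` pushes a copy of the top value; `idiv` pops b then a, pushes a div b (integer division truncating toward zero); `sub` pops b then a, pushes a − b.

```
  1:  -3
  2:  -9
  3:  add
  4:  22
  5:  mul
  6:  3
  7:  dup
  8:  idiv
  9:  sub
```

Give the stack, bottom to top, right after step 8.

-3   : [-3]
-9   : [-3, -9]
add  : [-12]
22   : [-12, 22]
mul  : [-264]
3    : [-264, 3]
dup  : [-264, 3, 3]
idiv : [-264, 1]

[-264, 1]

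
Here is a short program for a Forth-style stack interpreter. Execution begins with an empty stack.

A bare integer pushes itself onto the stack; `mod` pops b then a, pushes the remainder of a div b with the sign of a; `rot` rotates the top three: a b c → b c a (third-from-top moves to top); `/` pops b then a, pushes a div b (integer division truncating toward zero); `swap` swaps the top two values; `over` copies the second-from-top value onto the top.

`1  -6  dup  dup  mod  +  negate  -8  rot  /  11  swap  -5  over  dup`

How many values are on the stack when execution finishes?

6

1       [1]
-6      [1, -6]
dup     [1, -6, -6]
dup     [1, -6, -6, -6]
mod     [1, -6, 0]
+       [1, -6]
negate  [1, 6]
-8      [1, 6, -8]
rot     [6, -8, 1]
/       [6, -8]
11      [6, -8, 11]
swap    [6, 11, -8]
-5      [6, 11, -8, -5]
over    [6, 11, -8, -5, -8]
dup     [6, 11, -8, -5, -8, -8]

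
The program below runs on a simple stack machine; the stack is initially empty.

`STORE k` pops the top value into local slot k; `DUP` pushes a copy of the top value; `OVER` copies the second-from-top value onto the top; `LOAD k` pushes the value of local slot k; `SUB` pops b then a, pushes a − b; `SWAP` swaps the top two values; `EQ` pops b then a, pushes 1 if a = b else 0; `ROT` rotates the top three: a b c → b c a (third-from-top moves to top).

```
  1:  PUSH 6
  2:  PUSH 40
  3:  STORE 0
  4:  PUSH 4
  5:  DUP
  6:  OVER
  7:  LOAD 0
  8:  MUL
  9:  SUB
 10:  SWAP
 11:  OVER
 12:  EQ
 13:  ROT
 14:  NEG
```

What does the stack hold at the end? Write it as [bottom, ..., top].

PUSH 6  -> 6
PUSH 40 -> 6 40
STORE 0 -> 6
PUSH 4  -> 6 4
DUP     -> 6 4 4
OVER    -> 6 4 4 4
LOAD 0  -> 6 4 4 4 40
MUL     -> 6 4 4 160
SUB     -> 6 4 -156
SWAP    -> 6 -156 4
OVER    -> 6 -156 4 -156
EQ      -> 6 -156 0
ROT     -> -156 0 6
NEG     -> -156 0 -6

[-156, 0, -6]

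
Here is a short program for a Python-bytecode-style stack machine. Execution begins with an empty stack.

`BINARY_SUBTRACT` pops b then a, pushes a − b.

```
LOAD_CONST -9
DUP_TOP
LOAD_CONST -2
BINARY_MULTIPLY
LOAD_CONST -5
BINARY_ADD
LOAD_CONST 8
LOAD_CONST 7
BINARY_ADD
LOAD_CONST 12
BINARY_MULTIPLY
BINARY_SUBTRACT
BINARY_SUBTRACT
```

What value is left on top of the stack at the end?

LOAD_CONST -9   : -9
DUP_TOP         : -9 -9
LOAD_CONST -2   : -9 -9 -2
BINARY_MULTIPLY : -9 18
LOAD_CONST -5   : -9 18 -5
BINARY_ADD      : -9 13
LOAD_CONST 8    : -9 13 8
LOAD_CONST 7    : -9 13 8 7
BINARY_ADD      : -9 13 15
LOAD_CONST 12   : -9 13 15 12
BINARY_MULTIPLY : -9 13 180
BINARY_SUBTRACT : -9 -167
BINARY_SUBTRACT : 158

158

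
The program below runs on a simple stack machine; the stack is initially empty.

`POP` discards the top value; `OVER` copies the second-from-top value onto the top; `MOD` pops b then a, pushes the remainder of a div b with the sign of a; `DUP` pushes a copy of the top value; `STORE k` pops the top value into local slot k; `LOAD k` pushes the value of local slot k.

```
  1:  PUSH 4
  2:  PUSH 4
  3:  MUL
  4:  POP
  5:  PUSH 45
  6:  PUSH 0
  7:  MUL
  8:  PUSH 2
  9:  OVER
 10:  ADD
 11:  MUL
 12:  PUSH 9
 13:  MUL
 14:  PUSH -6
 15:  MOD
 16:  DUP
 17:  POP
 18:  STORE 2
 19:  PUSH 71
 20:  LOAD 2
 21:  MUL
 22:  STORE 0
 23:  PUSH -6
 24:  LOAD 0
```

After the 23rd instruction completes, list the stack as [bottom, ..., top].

PUSH 4  : [4]
PUSH 4  : [4, 4]
MUL     : [16]
POP     : []
PUSH 45 : [45]
PUSH 0  : [45, 0]
MUL     : [0]
PUSH 2  : [0, 2]
OVER    : [0, 2, 0]
ADD     : [0, 2]
MUL     : [0]
PUSH 9  : [0, 9]
MUL     : [0]
PUSH -6 : [0, -6]
MOD     : [0]
DUP     : [0, 0]
POP     : [0]
STORE 2 : []
PUSH 71 : [71]
LOAD 2  : [71, 0]
MUL     : [0]
STORE 0 : []
PUSH -6 : [-6]

[-6]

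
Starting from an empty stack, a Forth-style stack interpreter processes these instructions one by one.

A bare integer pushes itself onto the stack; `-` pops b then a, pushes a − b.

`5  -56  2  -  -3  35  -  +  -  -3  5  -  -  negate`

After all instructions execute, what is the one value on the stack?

-109

5      : 5
-56    : 5 -56
2      : 5 -56 2
-      : 5 -58
-3     : 5 -58 -3
35     : 5 -58 -3 35
-      : 5 -58 -38
+      : 5 -96
-      : 101
-3     : 101 -3
5      : 101 -3 5
-      : 101 -8
-      : 109
negate : -109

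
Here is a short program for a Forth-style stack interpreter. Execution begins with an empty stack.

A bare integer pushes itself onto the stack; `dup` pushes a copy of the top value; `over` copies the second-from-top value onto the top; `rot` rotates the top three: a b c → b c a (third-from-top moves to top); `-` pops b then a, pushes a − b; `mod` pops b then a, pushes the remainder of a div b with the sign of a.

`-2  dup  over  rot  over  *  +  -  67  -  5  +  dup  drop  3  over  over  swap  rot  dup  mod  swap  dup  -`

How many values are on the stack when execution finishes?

4

-2   → -2
dup  → -2 -2
over → -2 -2 -2
rot  → -2 -2 -2
over → -2 -2 -2 -2
*    → -2 -2 4
+    → -2 2
-    → -4
67   → -4 67
-    → -71
5    → -71 5
+    → -66
dup  → -66 -66
drop → -66
3    → -66 3
over → -66 3 -66
over → -66 3 -66 3
swap → -66 3 3 -66
rot  → -66 3 -66 3
dup  → -66 3 -66 3 3
mod  → -66 3 -66 0
swap → -66 3 0 -66
dup  → -66 3 0 -66 -66
-    → -66 3 0 0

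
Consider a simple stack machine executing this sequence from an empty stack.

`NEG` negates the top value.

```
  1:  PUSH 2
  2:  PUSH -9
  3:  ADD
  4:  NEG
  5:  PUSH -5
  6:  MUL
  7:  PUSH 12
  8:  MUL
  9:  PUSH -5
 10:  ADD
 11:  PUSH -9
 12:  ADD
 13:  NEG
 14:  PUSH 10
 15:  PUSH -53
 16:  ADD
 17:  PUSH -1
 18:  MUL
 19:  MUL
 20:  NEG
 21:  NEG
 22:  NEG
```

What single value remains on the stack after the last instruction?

PUSH 2    2
PUSH -9   2 -9
ADD       -7
NEG       7
PUSH -5   7 -5
MUL       -35
PUSH 12   -35 12
MUL       -420
PUSH -5   -420 -5
ADD       -425
PUSH -9   -425 -9
ADD       -434
NEG       434
PUSH 10   434 10
PUSH -53  434 10 -53
ADD       434 -43
PUSH -1   434 -43 -1
MUL       434 43
MUL       18662
NEG       -18662
NEG       18662
NEG       -18662

-18662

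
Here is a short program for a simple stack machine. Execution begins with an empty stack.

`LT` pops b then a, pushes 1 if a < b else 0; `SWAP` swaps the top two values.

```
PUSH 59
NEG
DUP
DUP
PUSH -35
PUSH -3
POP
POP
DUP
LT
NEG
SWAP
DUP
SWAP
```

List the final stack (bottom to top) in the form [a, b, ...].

PUSH 59  : [59]
NEG      : [-59]
DUP      : [-59, -59]
DUP      : [-59, -59, -59]
PUSH -35 : [-59, -59, -59, -35]
PUSH -3  : [-59, -59, -59, -35, -3]
POP      : [-59, -59, -59, -35]
POP      : [-59, -59, -59]
DUP      : [-59, -59, -59, -59]
LT       : [-59, -59, 0]
NEG      : [-59, -59, 0]
SWAP     : [-59, 0, -59]
DUP      : [-59, 0, -59, -59]
SWAP     : [-59, 0, -59, -59]

[-59, 0, -59, -59]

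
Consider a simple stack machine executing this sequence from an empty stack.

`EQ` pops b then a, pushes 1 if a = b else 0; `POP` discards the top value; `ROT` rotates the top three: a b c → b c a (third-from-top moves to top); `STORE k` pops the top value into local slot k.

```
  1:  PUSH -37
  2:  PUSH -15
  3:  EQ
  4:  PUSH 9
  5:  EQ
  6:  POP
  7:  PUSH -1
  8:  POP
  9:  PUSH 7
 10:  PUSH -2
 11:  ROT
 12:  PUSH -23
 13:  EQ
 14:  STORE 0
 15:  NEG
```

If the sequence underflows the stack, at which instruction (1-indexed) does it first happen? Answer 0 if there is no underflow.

PUSH -37 → [-37]
PUSH -15 → [-37, -15]
EQ       → [0]
PUSH 9   → [0, 9]
EQ       → [0]
POP      → []
PUSH -1  → [-1]
POP      → []
PUSH 7   → [7]
PUSH -2  → [7, -2]
ROT  — needs 3 operands, stack has 2 → underflow

11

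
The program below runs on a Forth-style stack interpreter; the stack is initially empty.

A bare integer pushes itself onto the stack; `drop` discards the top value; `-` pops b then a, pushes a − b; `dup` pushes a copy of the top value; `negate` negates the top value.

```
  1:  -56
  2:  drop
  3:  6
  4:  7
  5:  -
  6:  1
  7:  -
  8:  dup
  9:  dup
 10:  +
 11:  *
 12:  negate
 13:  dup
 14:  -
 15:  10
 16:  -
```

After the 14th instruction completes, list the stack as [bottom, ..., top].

[0]

-56    : -56
drop   : (empty)
6      : 6
7      : 6 7
-      : -1
1      : -1 1
-      : -2
dup    : -2 -2
dup    : -2 -2 -2
+      : -2 -4
*      : 8
negate : -8
dup    : -8 -8
-      : 0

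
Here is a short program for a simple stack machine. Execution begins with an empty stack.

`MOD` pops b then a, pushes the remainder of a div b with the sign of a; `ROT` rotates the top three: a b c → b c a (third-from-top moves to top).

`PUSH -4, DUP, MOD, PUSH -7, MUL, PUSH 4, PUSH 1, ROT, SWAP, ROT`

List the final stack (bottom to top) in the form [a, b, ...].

[0, 1, 4]

PUSH -4 → [-4]
DUP     → [-4, -4]
MOD     → [0]
PUSH -7 → [0, -7]
MUL     → [0]
PUSH 4  → [0, 4]
PUSH 1  → [0, 4, 1]
ROT     → [4, 1, 0]
SWAP    → [4, 0, 1]
ROT     → [0, 1, 4]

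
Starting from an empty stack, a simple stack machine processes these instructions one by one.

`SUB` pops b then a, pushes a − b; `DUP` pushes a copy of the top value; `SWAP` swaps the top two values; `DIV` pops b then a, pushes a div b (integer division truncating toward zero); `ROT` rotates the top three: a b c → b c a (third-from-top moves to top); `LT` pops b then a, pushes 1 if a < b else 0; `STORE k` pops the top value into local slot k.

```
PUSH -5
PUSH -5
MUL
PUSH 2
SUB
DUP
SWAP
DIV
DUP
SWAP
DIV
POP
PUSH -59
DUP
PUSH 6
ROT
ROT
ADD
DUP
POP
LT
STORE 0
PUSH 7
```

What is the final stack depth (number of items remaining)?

PUSH -5  : [-5]
PUSH -5  : [-5, -5]
MUL      : [25]
PUSH 2   : [25, 2]
SUB      : [23]
DUP      : [23, 23]
SWAP     : [23, 23]
DIV      : [1]
DUP      : [1, 1]
SWAP     : [1, 1]
DIV      : [1]
POP      : []
PUSH -59 : [-59]
DUP      : [-59, -59]
PUSH 6   : [-59, -59, 6]
ROT      : [-59, 6, -59]
ROT      : [6, -59, -59]
ADD      : [6, -118]
DUP      : [6, -118, -118]
POP      : [6, -118]
LT       : [0]
STORE 0  : []
PUSH 7   : [7]

1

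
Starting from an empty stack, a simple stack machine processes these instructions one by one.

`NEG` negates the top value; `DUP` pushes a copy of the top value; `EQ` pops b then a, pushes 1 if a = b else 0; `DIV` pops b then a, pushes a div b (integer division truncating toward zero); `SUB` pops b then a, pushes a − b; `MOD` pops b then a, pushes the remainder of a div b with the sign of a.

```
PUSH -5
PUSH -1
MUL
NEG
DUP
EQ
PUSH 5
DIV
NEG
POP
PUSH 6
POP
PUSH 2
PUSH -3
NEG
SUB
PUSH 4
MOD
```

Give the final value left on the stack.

PUSH -5 → -5
PUSH -1 → -5 -1
MUL     → 5
NEG     → -5
DUP     → -5 -5
EQ      → 1
PUSH 5  → 1 5
DIV     → 0
NEG     → 0
POP     → (empty)
PUSH 6  → 6
POP     → (empty)
PUSH 2  → 2
PUSH -3 → 2 -3
NEG     → 2 3
SUB     → -1
PUSH 4  → -1 4
MOD     → -1

-1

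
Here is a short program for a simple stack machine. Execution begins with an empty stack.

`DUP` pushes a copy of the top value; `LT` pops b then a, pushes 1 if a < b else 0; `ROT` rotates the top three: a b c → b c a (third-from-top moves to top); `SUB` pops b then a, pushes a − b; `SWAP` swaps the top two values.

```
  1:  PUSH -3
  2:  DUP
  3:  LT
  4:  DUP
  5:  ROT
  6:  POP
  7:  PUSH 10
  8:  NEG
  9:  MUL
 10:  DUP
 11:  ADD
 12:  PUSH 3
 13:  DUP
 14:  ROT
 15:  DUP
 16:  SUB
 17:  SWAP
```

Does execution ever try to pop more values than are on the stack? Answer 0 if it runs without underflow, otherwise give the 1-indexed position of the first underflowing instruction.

PUSH -3 -> [-3]
DUP     -> [-3, -3]
LT      -> [0]
DUP     -> [0, 0]
ROT  — needs 3 operands, stack has 2 → underflow

5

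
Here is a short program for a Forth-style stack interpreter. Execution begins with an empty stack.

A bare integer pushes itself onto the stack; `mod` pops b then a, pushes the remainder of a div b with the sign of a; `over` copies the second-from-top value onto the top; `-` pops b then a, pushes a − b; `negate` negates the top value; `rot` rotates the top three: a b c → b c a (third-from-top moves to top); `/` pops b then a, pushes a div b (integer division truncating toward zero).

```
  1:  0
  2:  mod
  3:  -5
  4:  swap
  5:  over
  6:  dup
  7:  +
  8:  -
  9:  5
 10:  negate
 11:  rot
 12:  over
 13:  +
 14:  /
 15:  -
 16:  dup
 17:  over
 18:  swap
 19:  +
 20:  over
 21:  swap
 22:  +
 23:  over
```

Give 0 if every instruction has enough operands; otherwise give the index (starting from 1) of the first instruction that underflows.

2

0 -> [0]
mod  — needs 2 operands, stack has 1 → underflow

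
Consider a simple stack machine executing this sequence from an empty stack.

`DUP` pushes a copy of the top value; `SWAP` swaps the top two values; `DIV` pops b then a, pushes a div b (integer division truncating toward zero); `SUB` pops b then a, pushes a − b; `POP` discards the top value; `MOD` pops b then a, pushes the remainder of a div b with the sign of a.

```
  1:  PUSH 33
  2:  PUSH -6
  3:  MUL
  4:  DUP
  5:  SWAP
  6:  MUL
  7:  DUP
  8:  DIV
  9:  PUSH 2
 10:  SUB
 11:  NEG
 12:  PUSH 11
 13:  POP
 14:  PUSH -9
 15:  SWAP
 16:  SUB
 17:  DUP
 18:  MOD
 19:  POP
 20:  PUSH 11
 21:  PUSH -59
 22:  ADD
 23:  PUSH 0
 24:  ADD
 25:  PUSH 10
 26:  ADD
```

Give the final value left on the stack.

PUSH 33  -> 33
PUSH -6  -> 33 -6
MUL      -> -198
DUP      -> -198 -198
SWAP     -> -198 -198
MUL      -> 39204
DUP      -> 39204 39204
DIV      -> 1
PUSH 2   -> 1 2
SUB      -> -1
NEG      -> 1
PUSH 11  -> 1 11
POP      -> 1
PUSH -9  -> 1 -9
SWAP     -> -9 1
SUB      -> -10
DUP      -> -10 -10
MOD      -> 0
POP      -> (empty)
PUSH 11  -> 11
PUSH -59 -> 11 -59
ADD      -> -48
PUSH 0   -> -48 0
ADD      -> -48
PUSH 10  -> -48 10
ADD      -> -38

-38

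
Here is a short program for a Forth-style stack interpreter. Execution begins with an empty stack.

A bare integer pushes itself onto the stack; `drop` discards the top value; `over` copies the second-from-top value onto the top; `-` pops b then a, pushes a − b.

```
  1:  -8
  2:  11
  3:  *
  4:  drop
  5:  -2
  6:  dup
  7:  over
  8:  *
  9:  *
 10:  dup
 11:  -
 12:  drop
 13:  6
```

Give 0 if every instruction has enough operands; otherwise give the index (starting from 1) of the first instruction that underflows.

0

-8   -> -8
11   -> -8 11
*    -> -88
drop -> (empty)
-2   -> -2
dup  -> -2 -2
over -> -2 -2 -2
*    -> -2 4
*    -> -8
dup  -> -8 -8
-    -> 0
drop -> (empty)
6    -> 6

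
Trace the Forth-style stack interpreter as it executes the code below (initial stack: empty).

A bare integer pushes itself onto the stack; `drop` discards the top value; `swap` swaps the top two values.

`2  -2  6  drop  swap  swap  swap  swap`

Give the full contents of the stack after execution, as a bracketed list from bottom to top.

[2, -2]

2    -> [2]
-2   -> [2, -2]
6    -> [2, -2, 6]
drop -> [2, -2]
swap -> [-2, 2]
swap -> [2, -2]
swap -> [-2, 2]
swap -> [2, -2]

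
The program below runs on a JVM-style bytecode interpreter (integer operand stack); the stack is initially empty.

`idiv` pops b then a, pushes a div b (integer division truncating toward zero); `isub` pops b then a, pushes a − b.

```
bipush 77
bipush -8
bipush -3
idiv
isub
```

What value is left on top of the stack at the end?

bipush 77 : 77
bipush -8 : 77 -8
bipush -3 : 77 -8 -3
idiv      : 77 2
isub      : 75

75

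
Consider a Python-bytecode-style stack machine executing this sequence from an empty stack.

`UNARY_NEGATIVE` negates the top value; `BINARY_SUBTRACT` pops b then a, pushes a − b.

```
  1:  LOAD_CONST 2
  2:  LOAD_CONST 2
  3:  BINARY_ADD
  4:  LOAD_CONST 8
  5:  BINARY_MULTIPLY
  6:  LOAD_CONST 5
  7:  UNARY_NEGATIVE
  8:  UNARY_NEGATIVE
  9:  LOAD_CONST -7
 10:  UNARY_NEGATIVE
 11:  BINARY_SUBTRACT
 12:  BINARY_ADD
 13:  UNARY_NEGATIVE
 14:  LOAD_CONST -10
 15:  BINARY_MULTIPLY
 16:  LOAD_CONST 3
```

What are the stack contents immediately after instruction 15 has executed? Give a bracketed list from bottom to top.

LOAD_CONST 2    : [2]
LOAD_CONST 2    : [2, 2]
BINARY_ADD      : [4]
LOAD_CONST 8    : [4, 8]
BINARY_MULTIPLY : [32]
LOAD_CONST 5    : [32, 5]
UNARY_NEGATIVE  : [32, -5]
UNARY_NEGATIVE  : [32, 5]
LOAD_CONST -7   : [32, 5, -7]
UNARY_NEGATIVE  : [32, 5, 7]
BINARY_SUBTRACT : [32, -2]
BINARY_ADD      : [30]
UNARY_NEGATIVE  : [-30]
LOAD_CONST -10  : [-30, -10]
BINARY_MULTIPLY : [300]

[300]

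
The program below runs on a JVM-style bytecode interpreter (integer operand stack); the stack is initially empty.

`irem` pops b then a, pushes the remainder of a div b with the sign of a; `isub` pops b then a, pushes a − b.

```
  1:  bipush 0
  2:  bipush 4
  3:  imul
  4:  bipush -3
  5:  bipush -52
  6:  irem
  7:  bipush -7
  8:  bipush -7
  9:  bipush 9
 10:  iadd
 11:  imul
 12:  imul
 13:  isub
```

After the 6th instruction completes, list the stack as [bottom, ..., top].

[0, -3]

bipush 0   -> [0]
bipush 4   -> [0, 4]
imul       -> [0]
bipush -3  -> [0, -3]
bipush -52 -> [0, -3, -52]
irem       -> [0, -3]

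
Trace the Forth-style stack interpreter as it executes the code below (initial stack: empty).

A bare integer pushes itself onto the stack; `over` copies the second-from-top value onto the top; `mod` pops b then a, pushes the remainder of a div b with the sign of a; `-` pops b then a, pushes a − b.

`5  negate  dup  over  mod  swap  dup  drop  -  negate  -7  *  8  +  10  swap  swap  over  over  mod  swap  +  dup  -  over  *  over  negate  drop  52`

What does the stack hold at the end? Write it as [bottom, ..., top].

5      : [5]
negate : [-5]
dup    : [-5, -5]
over   : [-5, -5, -5]
mod    : [-5, 0]
swap   : [0, -5]
dup    : [0, -5, -5]
drop   : [0, -5]
-      : [5]
negate : [-5]
-7     : [-5, -7]
*      : [35]
8      : [35, 8]
+      : [43]
10     : [43, 10]
swap   : [10, 43]
swap   : [43, 10]
over   : [43, 10, 43]
over   : [43, 10, 43, 10]
mod    : [43, 10, 3]
swap   : [43, 3, 10]
+      : [43, 13]
dup    : [43, 13, 13]
-      : [43, 0]
over   : [43, 0, 43]
*      : [43, 0]
over   : [43, 0, 43]
negate : [43, 0, -43]
drop   : [43, 0]
52     : [43, 0, 52]

[43, 0, 52]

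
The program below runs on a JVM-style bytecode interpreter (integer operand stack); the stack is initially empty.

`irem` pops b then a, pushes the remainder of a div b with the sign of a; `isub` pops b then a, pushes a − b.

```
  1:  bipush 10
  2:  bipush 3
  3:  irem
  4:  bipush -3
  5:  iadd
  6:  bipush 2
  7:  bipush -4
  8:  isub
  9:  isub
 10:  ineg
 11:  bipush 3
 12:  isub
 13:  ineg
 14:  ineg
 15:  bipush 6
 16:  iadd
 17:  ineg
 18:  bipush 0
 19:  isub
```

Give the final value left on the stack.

-11

bipush 10 : [10]
bipush 3  : [10, 3]
irem      : [1]
bipush -3 : [1, -3]
iadd      : [-2]
bipush 2  : [-2, 2]
bipush -4 : [-2, 2, -4]
isub      : [-2, 6]
isub      : [-8]
ineg      : [8]
bipush 3  : [8, 3]
isub      : [5]
ineg      : [-5]
ineg      : [5]
bipush 6  : [5, 6]
iadd      : [11]
ineg      : [-11]
bipush 0  : [-11, 0]
isub      : [-11]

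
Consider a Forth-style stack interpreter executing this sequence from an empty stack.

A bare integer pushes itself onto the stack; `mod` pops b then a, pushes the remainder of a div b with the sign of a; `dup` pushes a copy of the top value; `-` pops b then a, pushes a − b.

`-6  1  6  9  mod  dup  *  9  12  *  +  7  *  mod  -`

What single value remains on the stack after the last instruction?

-6  → -6
1   → -6 1
6   → -6 1 6
9   → -6 1 6 9
mod → -6 1 6
dup → -6 1 6 6
*   → -6 1 36
9   → -6 1 36 9
12  → -6 1 36 9 12
*   → -6 1 36 108
+   → -6 1 144
7   → -6 1 144 7
*   → -6 1 1008
mod → -6 1
-   → -7

-7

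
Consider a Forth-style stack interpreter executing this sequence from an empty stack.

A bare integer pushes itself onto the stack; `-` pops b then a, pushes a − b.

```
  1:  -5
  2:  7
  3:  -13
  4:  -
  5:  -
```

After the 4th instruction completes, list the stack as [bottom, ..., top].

[-5, 20]

-5  → [-5]
7   → [-5, 7]
-13 → [-5, 7, -13]
-   → [-5, 20]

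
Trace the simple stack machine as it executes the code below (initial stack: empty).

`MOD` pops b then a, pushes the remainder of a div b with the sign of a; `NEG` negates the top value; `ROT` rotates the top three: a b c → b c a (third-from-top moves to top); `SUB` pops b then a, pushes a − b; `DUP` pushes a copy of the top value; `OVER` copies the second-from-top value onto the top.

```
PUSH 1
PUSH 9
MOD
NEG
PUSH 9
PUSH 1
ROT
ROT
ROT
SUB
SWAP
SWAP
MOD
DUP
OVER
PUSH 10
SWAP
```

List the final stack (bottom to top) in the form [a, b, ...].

PUSH 1  → [1]
PUSH 9  → [1, 9]
MOD     → [1]
NEG     → [-1]
PUSH 9  → [-1, 9]
PUSH 1  → [-1, 9, 1]
ROT     → [9, 1, -1]
ROT     → [1, -1, 9]
ROT     → [-1, 9, 1]
SUB     → [-1, 8]
SWAP    → [8, -1]
SWAP    → [-1, 8]
MOD     → [-1]
DUP     → [-1, -1]
OVER    → [-1, -1, -1]
PUSH 10 → [-1, -1, -1, 10]
SWAP    → [-1, -1, 10, -1]

[-1, -1, 10, -1]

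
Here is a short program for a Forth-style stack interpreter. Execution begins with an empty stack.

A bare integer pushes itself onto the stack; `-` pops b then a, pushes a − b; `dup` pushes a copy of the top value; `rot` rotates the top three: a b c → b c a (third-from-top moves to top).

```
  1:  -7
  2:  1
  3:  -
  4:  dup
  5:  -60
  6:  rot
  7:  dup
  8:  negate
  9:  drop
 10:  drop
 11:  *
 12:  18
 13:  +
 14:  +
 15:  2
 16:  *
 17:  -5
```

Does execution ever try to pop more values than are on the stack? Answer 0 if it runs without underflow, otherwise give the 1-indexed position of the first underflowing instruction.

-7     -> [-7]
1      -> [-7, 1]
-      -> [-8]
dup    -> [-8, -8]
-60    -> [-8, -8, -60]
rot    -> [-8, -60, -8]
dup    -> [-8, -60, -8, -8]
negate -> [-8, -60, -8, 8]
drop   -> [-8, -60, -8]
drop   -> [-8, -60]
*      -> [480]
18     -> [480, 18]
+      -> [498]
+  — needs 2 operands, stack has 1 → underflow

14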